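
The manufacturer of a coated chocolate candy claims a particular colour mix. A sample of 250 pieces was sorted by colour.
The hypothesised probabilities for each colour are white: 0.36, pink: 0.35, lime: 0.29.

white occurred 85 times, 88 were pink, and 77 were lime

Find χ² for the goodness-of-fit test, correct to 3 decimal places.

Expected counts E_i = n·p_i: 250×0.36 = 90, 250×0.35 = 87.5, 250×0.29 = 72.5.
cat         O        E   (O−E)²/E
white      85       90     0.2778
pink       88     87.5     0.0029
lime       77     72.5     0.2793
Sum = 0.560

0.560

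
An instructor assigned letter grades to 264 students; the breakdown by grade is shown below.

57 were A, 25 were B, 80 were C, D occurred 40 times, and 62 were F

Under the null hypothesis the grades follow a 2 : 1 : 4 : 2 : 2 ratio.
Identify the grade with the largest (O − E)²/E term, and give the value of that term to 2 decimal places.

Ratio total = 11. Expected counts: 264×2/11 = 48, 264×1/11 = 24, 264×4/11 = 96, 264×2/11 = 48, 264×2/11 = 48.
χ² = (57−48)²/48 + (25−24)²/24 + (80−96)²/96 + (40−48)²/48 + (62−48)²/48
   = 1.688 + 0.042 + 2.667 + 1.333 + 4.083
The largest term is for F: 4.08.

F, 4.08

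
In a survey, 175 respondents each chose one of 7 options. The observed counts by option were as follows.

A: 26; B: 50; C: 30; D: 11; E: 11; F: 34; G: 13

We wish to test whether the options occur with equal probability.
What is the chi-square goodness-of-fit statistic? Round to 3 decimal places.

50.720

Expected count for each of the 7 categories: 175/7 = 25.
χ² = (26−25)²/25 + (50−25)²/25 + (30−25)²/25 + (11−25)²/25 + (11−25)²/25 + (34−25)²/25 + (13−25)²/25
   = 0.0400 + 25.0000 + 1.0000 + 7.8400 + 7.8400 + 3.2400 + 5.7600
Sum = 50.720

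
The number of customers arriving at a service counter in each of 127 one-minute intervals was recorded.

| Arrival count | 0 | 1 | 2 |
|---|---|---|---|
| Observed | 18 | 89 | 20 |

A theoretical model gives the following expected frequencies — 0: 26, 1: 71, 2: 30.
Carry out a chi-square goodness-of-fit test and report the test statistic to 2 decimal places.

10.36

0: (18 − 26)²/26 = 64/26 = 2.462
1: (89 − 71)²/71 = 324/71 = 4.563
2: (20 − 30)²/30 = 100/30 = 3.333
Sum = 10.36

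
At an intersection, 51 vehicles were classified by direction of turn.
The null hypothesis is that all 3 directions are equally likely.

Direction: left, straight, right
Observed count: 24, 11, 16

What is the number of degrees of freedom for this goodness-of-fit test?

There are k = 3 categories and no parameters were estimated from the data, so df = 3 − 1 = 2.

2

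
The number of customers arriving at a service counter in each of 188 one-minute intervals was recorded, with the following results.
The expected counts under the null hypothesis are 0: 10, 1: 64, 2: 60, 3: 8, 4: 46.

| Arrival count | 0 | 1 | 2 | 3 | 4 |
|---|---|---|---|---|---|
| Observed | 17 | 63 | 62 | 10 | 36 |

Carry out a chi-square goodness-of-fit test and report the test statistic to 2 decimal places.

cat         O        E   (O−E)²/E
0          17       10      4.900
1          63       64      0.016
2          62       60      0.067
3          10        8      0.500
4          36       46      2.174
Sum = 7.66

7.66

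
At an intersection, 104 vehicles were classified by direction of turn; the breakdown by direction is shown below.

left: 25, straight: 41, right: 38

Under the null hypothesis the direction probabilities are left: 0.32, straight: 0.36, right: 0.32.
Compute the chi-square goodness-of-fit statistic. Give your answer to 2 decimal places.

Expected counts E_i = n·p_i: 104×0.32 = 33.28, 104×0.36 = 37.44, 104×0.32 = 33.28.
left: (25 − 33.28)²/33.28 = 68.5584/33.28 = 2.060
straight: (41 − 37.44)²/37.44 = 12.6736/37.44 = 0.339
right: (38 − 33.28)²/33.28 = 22.2784/33.28 = 0.669
Sum = 3.07

3.07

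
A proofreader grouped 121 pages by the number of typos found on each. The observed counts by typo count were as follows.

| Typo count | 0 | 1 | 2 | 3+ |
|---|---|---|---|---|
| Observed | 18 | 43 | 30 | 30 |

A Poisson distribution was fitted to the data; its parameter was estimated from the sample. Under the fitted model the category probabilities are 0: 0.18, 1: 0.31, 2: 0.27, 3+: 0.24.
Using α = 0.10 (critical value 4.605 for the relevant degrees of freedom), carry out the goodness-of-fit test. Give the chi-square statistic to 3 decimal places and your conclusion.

1.709; do not reject

Expected counts E_i = n·p_i: 121×0.18 = 21.78, 121×0.31 = 37.51, 121×0.27 = 32.67, 121×0.24 = 29.04.
0: (18 − 21.78)²/21.78 = 14.2884/21.78 = 0.6560
1: (43 − 37.51)²/37.51 = 30.1401/37.51 = 0.8035
2: (30 − 32.67)²/32.67 = 7.1289/32.67 = 0.2182
3+: (30 − 29.04)²/29.04 = 0.9216/29.04 = 0.0317
Sum = 1.709
df = 2. Since 1.709 < 4.605, we do not reject H₀.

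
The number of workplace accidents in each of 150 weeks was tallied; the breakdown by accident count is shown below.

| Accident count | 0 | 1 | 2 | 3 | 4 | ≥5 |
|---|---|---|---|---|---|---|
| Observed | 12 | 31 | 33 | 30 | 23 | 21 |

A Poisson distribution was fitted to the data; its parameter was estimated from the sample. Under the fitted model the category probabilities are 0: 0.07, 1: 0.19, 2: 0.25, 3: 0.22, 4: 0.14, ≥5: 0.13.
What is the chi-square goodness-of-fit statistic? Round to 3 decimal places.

1.552

Expected counts E_i = n·p_i: 150×0.07 = 10.5, 150×0.19 = 28.5, 150×0.25 = 37.5, 150×0.22 = 33, 150×0.14 = 21, 150×0.13 = 19.5.
cat         O        E   (O−E)²/E
0          12     10.5     0.2143
1          31     28.5     0.2193
2          33     37.5     0.5400
3          30       33     0.2727
4          23       21     0.1905
≥5         21     19.5     0.1154
Sum = 1.552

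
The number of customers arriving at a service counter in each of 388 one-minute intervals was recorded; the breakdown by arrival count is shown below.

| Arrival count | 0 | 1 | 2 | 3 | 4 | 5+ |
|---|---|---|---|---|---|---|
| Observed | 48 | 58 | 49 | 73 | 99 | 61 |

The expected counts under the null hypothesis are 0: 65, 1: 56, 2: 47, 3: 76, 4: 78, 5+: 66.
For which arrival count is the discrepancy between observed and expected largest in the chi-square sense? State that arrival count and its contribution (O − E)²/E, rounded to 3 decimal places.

4, 5.654

χ² = (48−65)²/65 + (58−56)²/56 + (49−47)²/47 + (73−76)²/76 + (99−78)²/78 + (61−66)²/66
   = 4.4462 + 0.0714 + 0.0851 + 0.1184 + 5.6538 + 0.3788
The largest term is for 4: 5.654.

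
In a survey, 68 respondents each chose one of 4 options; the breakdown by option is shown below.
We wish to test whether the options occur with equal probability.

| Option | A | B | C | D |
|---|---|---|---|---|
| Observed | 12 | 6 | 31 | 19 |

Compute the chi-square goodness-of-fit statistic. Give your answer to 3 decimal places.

Under H₀ each category has probability 1/4, so each expected count is 68/4 = 17.
cat         O        E   (O−E)²/E
A          12       17     1.4706
B           6       17     7.1176
C          31       17    11.5294
D          19       17     0.2353
Sum = 20.353

20.353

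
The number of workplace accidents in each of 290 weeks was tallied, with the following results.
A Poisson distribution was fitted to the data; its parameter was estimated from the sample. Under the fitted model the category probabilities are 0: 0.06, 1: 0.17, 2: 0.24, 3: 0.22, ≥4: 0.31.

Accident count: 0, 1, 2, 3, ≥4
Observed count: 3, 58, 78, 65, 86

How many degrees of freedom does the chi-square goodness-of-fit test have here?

3

There are k = 5 categories and 1 parameter estimated from the data, so df = 5 − 1 − 1 = 3.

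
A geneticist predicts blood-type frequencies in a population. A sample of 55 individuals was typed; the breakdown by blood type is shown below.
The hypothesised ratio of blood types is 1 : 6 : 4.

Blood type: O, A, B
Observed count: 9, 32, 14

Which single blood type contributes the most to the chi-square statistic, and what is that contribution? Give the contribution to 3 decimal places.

Ratio total = 11. Expected counts: 55×1/11 = 5, 55×6/11 = 30, 55×4/11 = 20.
χ² = (9−5)²/5 + (32−30)²/30 + (14−20)²/20
   = 3.2000 + 0.1333 + 1.8000
The largest term is for O: 3.200.

O, 3.200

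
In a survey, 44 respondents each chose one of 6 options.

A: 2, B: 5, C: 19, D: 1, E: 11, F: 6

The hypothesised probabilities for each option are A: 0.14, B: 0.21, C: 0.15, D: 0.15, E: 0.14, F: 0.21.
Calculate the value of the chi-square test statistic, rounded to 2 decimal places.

Expected counts E_i = n·p_i: 44×0.14 = 6.16, 44×0.21 = 9.24, 44×0.15 = 6.6, 44×0.15 = 6.6, 44×0.14 = 6.16, 44×0.21 = 9.24.
χ² = (2−6.16)²/6.16 + (5−9.24)²/9.24 + (19−6.6)²/6.6 + (1−6.6)²/6.6 + (11−6.16)²/6.16 + (6−9.24)²/9.24
   = 2.809 + 1.946 + 23.297 + 4.752 + 3.803 + 1.136
Sum = 37.74

37.74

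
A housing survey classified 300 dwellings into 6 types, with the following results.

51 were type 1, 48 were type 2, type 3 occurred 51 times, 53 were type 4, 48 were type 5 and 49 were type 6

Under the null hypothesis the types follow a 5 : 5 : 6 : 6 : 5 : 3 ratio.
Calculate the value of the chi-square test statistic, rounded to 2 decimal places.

14.38

Ratio total = 30. Expected counts: 300×5/30 = 50, 300×5/30 = 50, 300×6/30 = 60, 300×6/30 = 60, 300×5/30 = 50, 300×3/30 = 30.
type 1: (51 − 50)²/50 = 1/50 = 0.020
type 2: (48 − 50)²/50 = 4/50 = 0.080
type 3: (51 − 60)²/60 = 81/60 = 1.350
type 4: (53 − 60)²/60 = 49/60 = 0.817
type 5: (48 − 50)²/50 = 4/50 = 0.080
type 6: (49 − 30)²/30 = 361/30 = 12.033
Sum = 14.38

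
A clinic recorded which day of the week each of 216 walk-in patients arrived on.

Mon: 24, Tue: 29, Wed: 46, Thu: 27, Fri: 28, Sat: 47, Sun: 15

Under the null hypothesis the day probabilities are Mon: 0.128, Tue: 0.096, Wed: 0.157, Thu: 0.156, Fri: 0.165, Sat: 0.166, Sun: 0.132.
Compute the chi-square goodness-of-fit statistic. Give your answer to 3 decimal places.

Expected counts E_i = n·p_i: 216×0.128 = 27.648, 216×0.096 = 20.736, 216×0.157 = 33.912, 216×0.156 = 33.696, 216×0.165 = 35.64, 216×0.166 = 35.856, 216×0.132 = 28.512.
χ² = (24−27.648)²/27.648 + (29−20.736)²/20.736 + (46−33.912)²/33.912 + (27−33.696)²/33.696 + (28−35.64)²/35.64 + (47−35.856)²/35.856 + (15−28.512)²/28.512
   = 0.4813 + 3.2935 + 4.3088 + 1.3306 + 1.6378 + 3.4635 + 6.4034
Sum = 20.919

20.919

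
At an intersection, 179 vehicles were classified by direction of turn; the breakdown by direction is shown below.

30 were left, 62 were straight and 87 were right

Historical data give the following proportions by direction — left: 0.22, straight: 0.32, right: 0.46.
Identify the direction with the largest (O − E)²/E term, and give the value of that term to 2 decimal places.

left, 2.23

Expected counts E_i = n·p_i: 179×0.22 = 39.38, 179×0.32 = 57.28, 179×0.46 = 82.34.
χ² = (30−39.38)²/39.38 + (62−57.28)²/57.28 + (87−82.34)²/82.34
   = 2.234 + 0.389 + 0.264
The largest term is for left: 2.23.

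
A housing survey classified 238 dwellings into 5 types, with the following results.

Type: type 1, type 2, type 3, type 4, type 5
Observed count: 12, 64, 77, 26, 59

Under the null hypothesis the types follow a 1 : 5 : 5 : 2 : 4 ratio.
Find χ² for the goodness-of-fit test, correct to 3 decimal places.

1.804

Ratio total = 17. Expected counts: 238×1/17 = 14, 238×5/17 = 70, 238×5/17 = 70, 238×2/17 = 28, 238×4/17 = 56.
type 1: (12 − 14)²/14 = 4/14 = 0.2857
type 2: (64 − 70)²/70 = 36/70 = 0.5143
type 3: (77 − 70)²/70 = 49/70 = 0.7000
type 4: (26 − 28)²/28 = 4/28 = 0.1429
type 5: (59 − 56)²/56 = 9/56 = 0.1607
Sum = 1.804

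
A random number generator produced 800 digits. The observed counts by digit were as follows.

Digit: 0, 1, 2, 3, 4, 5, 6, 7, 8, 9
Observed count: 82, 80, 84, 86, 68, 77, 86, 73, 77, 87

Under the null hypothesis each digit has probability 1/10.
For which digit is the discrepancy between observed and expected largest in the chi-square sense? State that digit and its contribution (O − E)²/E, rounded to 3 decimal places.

Under H₀ each category has probability 1/10, so each expected count is 800/10 = 80.
χ² = (82−80)²/80 + (80−80)²/80 + (84−80)²/80 + (86−80)²/80 + (68−80)²/80 + (77−80)²/80 + (86−80)²/80 + (73−80)²/80 + (77−80)²/80 + (87−80)²/80
   = 0.0500 + 0.0000 + 0.2000 + 0.4500 + 1.8000 + 0.1125 + 0.4500 + 0.6125 + 0.1125 + 0.6125
The largest term is for 4: 1.800.

4, 1.800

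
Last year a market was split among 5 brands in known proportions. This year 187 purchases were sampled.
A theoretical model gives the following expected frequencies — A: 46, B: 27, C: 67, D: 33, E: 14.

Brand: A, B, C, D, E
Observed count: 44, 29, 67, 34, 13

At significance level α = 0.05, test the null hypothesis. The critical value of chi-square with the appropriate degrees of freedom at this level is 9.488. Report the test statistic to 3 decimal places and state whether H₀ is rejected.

cat         O        E   (O−E)²/E
A          44       46     0.0870
B          29       27     0.1481
C          67       67     0.0000
D          34       33     0.0303
E          13       14     0.0714
Sum = 0.337
df = 4. Since 0.337 < 9.488, we do not reject H₀.

0.337; do not reject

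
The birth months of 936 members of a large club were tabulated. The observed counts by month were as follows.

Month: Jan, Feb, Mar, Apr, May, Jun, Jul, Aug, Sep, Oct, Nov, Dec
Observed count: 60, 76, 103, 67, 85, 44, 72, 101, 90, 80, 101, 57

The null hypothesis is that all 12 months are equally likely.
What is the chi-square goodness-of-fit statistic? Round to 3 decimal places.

50.795

Under H₀ each category has probability 1/12, so each expected count is 936/12 = 78.
χ² = (60−78)²/78 + (76−78)²/78 + (103−78)²/78 + (67−78)²/78 + (85−78)²/78 + (44−78)²/78 + (72−78)²/78 + (101−78)²/78 + (90−78)²/78 + (80−78)²/78 + (101−78)²/78 + (57−78)²/78
   = 4.1538 + 0.0513 + 8.0128 + 1.5513 + 0.6282 + 14.8205 + 0.4615 + 6.7821 + 1.8462 + 0.0513 + 6.7821 + 5.6538
Sum = 50.795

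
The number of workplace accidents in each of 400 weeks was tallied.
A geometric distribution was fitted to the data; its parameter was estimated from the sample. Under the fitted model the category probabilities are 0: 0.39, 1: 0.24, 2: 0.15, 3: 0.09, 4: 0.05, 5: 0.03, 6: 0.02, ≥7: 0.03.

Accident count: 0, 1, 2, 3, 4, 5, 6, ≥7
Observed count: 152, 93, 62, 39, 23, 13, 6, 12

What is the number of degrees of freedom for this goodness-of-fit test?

6

There are k = 8 categories and 1 parameter estimated from the data, so df = 8 − 1 − 1 = 6.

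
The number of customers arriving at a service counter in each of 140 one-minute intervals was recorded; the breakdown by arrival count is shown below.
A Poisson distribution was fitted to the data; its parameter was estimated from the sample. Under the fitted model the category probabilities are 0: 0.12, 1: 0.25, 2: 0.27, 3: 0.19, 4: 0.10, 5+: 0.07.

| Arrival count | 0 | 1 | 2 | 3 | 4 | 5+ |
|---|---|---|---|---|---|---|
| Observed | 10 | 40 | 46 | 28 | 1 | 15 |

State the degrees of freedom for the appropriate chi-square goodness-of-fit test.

There are k = 6 categories and 1 parameter estimated from the data, so df = 6 − 1 − 1 = 4.

4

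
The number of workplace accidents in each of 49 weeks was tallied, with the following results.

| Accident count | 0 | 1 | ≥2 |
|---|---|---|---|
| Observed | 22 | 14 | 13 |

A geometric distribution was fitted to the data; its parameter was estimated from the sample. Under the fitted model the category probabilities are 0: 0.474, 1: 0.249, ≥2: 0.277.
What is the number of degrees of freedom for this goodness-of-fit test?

1

There are k = 3 categories and 1 parameter estimated from the data, so df = 3 − 1 − 1 = 1.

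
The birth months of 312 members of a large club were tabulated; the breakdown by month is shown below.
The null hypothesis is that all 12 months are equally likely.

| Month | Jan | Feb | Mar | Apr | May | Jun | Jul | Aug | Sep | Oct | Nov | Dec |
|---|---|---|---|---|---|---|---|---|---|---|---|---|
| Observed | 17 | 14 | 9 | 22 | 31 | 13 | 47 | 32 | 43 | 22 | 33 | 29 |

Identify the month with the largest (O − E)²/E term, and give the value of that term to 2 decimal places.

Expected count for each of the 12 categories: 312/12 = 26.
χ² = (17−26)²/26 + (14−26)²/26 + (9−26)²/26 + (22−26)²/26 + (31−26)²/26 + (13−26)²/26 + (47−26)²/26 + (32−26)²/26 + (43−26)²/26 + (22−26)²/26 + (33−26)²/26 + (29−26)²/26
   = 3.115 + 5.538 + 11.115 + 0.615 + 0.962 + 6.500 + 16.962 + 1.385 + 11.115 + 0.615 + 1.885 + 0.346
The largest term is for Jul: 16.96.

Jul, 16.96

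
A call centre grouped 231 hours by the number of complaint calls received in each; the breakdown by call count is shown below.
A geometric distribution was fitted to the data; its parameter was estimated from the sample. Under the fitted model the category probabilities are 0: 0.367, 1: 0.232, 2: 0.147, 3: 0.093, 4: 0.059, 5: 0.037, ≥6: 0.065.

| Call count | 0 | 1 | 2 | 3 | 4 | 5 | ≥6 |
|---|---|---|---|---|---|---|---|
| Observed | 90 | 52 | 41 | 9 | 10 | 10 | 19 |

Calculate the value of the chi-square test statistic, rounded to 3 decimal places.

Expected counts E_i = n·p_i: 231×0.367 = 84.777, 231×0.232 = 53.592, 231×0.147 = 33.957, 231×0.093 = 21.483, 231×0.059 = 13.629, 231×0.037 = 8.547, 231×0.065 = 15.015.
cat         O        E   (O−E)²/E
0          90   84.777     0.3218
1          52   53.592     0.0473
2          41   33.957     1.4608
3           9   21.483     7.2534
4          10   13.629     0.9663
5          10    8.547     0.2470
≥6         19   15.015     1.0576
Sum = 11.354

11.354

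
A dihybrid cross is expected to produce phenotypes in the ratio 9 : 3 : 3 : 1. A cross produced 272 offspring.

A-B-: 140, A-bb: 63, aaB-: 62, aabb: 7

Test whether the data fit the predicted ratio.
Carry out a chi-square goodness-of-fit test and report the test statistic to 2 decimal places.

Ratio total = 16. Expected counts: 272×9/16 = 153, 272×3/16 = 51, 272×3/16 = 51, 272×1/16 = 17.
χ² = (140−153)²/153 + (63−51)²/51 + (62−51)²/51 + (7−17)²/17
   = 1.105 + 2.824 + 2.373 + 5.882
Sum = 12.18

12.18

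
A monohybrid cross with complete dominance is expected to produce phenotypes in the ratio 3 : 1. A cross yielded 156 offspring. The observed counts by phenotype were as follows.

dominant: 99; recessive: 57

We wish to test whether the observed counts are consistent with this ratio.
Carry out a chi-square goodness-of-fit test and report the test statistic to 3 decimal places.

11.077

Ratio total = 4. Expected counts: 156×3/4 = 117, 156×1/4 = 39.
χ² = (99−117)²/117 + (57−39)²/39
   = 2.7692 + 8.3077
Sum = 11.077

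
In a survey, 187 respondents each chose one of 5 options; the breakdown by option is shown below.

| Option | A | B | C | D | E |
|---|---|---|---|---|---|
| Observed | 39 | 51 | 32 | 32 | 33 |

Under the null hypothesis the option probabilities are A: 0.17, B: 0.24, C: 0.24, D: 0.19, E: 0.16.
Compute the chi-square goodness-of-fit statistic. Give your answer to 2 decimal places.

Expected counts E_i = n·p_i: 187×0.17 = 31.79, 187×0.24 = 44.88, 187×0.24 = 44.88, 187×0.19 = 35.53, 187×0.16 = 29.92.
χ² = (39−31.79)²/31.79 + (51−44.88)²/44.88 + (32−44.88)²/44.88 + (32−35.53)²/35.53 + (33−29.92)²/29.92
   = 1.635 + 0.835 + 3.696 + 0.351 + 0.317
Sum = 6.83

6.83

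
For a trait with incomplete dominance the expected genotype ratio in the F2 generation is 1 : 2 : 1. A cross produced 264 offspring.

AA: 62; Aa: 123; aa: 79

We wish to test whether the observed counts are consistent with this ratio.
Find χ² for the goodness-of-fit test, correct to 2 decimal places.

Ratio total = 4. Expected counts: 264×1/4 = 66, 264×2/4 = 132, 264×1/4 = 66.
cat         O        E   (O−E)²/E
AA         62       66      0.242
Aa        123      132      0.614
aa         79       66      2.561
Sum = 3.42

3.42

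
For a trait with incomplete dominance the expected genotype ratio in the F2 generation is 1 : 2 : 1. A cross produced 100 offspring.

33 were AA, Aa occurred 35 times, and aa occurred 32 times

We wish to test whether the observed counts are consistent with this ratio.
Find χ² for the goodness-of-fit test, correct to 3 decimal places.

9.020

Ratio total = 4. Expected counts: 100×1/4 = 25, 100×2/4 = 50, 100×1/4 = 25.
AA: (33 − 25)²/25 = 64/25 = 2.5600
Aa: (35 − 50)²/50 = 225/50 = 4.5000
aa: (32 − 25)²/25 = 49/25 = 1.9600
Sum = 9.020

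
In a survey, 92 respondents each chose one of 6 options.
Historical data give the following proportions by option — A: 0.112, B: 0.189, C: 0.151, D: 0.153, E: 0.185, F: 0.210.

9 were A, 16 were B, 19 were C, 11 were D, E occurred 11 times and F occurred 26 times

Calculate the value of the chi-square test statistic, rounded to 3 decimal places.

7.265

Expected counts E_i = n·p_i: 92×0.112 = 10.304, 92×0.189 = 17.388, 92×0.151 = 13.892, 92×0.153 = 14.076, 92×0.185 = 17.02, 92×0.210 = 19.32.
A: (9 − 10.304)²/10.304 = 1.700416/10.304 = 0.1650
B: (16 − 17.388)²/17.388 = 1.926544/17.388 = 0.1108
C: (19 − 13.892)²/13.892 = 26.091664/13.892 = 1.8782
D: (11 − 14.076)²/14.076 = 9.461776/14.076 = 0.6722
E: (11 − 17.02)²/17.02 = 36.2404/17.02 = 2.1293
F: (26 − 19.32)²/19.32 = 44.6224/19.32 = 2.3096
Sum = 7.265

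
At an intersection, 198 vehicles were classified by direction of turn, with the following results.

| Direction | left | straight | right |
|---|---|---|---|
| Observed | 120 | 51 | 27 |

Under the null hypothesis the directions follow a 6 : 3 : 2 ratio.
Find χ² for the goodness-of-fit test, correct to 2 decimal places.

Ratio total = 11. Expected counts: 198×6/11 = 108, 198×3/11 = 54, 198×2/11 = 36.
χ² = (120−108)²/108 + (51−54)²/54 + (27−36)²/36
   = 1.333 + 0.167 + 2.250
Sum = 3.75

3.75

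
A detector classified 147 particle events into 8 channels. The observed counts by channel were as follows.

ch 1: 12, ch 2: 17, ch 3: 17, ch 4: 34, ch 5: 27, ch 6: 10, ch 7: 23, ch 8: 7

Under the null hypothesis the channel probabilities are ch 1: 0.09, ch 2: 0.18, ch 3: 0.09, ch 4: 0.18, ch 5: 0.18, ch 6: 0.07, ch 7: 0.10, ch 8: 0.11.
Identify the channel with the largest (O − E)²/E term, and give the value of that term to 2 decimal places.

ch 8, 5.20

Expected counts E_i = n·p_i: 147×0.09 = 13.23, 147×0.18 = 26.46, 147×0.09 = 13.23, 147×0.18 = 26.46, 147×0.18 = 26.46, 147×0.07 = 10.29, 147×0.10 = 14.7, 147×0.11 = 16.17.
χ² = (12−13.23)²/13.23 + (17−26.46)²/26.46 + (17−13.23)²/13.23 + (34−26.46)²/26.46 + (27−26.46)²/26.46 + (10−10.29)²/10.29 + (23−14.7)²/14.7 + (7−16.17)²/16.17
   = 0.114 + 3.382 + 1.074 + 2.149 + 0.011 + 0.008 + 4.686 + 5.200
The largest term is for ch 8: 5.20.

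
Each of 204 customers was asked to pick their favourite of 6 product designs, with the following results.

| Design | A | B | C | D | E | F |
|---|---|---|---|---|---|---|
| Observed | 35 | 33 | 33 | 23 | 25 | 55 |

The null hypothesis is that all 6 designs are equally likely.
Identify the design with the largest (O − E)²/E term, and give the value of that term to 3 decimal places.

Under H₀ each category has probability 1/6, so each expected count is 204/6 = 34.
cat         O        E   (O−E)²/E
A          35       34     0.0294
B          33       34     0.0294
C          33       34     0.0294
D          23       34     3.5588
E          25       34     2.3824
F          55       34    12.9706
The largest term is for F: 12.971.

F, 12.971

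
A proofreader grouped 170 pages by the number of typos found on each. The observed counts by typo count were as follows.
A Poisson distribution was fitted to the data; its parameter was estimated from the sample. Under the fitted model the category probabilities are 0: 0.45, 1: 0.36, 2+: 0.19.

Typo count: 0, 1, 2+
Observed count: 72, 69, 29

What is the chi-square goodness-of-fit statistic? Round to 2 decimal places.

Expected counts E_i = n·p_i: 170×0.45 = 76.5, 170×0.36 = 61.2, 170×0.19 = 32.3.
0: (72 − 76.5)²/76.5 = 20.25/76.5 = 0.265
1: (69 − 61.2)²/61.2 = 60.84/61.2 = 0.994
2+: (29 − 32.3)²/32.3 = 10.89/32.3 = 0.337
Sum = 1.60

1.60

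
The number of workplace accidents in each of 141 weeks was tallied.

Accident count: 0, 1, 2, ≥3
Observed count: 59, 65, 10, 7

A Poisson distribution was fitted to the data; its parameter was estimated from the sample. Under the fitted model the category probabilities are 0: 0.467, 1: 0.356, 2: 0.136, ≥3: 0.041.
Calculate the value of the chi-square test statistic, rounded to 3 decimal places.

Expected counts E_i = n·p_i: 141×0.467 = 65.847, 141×0.356 = 50.196, 141×0.136 = 19.176, 141×0.041 = 5.781.
0: (59 − 65.847)²/65.847 = 46.881409/65.847 = 0.7120
1: (65 − 50.196)²/50.196 = 219.158416/50.196 = 4.3661
2: (10 − 19.176)²/19.176 = 84.198976/19.176 = 4.3909
≥3: (7 − 5.781)²/5.781 = 1.485961/5.781 = 0.2570
Sum = 9.726

9.726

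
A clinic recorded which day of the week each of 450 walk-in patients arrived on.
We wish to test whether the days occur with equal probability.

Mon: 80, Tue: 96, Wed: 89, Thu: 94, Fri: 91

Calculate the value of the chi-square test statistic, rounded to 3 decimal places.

1.711

Under H₀ each category has probability 1/5, so each expected count is 450/5 = 90.
cat         O        E   (O−E)²/E
Mon        80       90     1.1111
Tue        96       90     0.4000
Wed        89       90     0.0111
Thu        94       90     0.1778
Fri        91       90     0.0111
Sum = 1.711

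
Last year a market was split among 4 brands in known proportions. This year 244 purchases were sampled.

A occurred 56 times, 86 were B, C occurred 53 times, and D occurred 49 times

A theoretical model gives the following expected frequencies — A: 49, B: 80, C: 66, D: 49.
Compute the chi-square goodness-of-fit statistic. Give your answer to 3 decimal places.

4.011

A: (56 − 49)²/49 = 49/49 = 1.0000
B: (86 − 80)²/80 = 36/80 = 0.4500
C: (53 − 66)²/66 = 169/66 = 2.5606
D: (49 − 49)²/49 = 0/49 = 0.0000
Sum = 4.011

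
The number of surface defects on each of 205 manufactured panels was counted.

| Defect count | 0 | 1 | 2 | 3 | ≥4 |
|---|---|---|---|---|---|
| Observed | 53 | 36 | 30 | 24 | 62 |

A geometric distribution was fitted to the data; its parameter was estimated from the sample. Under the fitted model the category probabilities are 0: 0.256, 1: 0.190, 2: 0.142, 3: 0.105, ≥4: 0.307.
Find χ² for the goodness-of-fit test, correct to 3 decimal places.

Expected counts E_i = n·p_i: 205×0.256 = 52.48, 205×0.190 = 38.95, 205×0.142 = 29.11, 205×0.105 = 21.525, 205×0.307 = 62.935.
0: (53 − 52.48)²/52.48 = 0.2704/52.48 = 0.0052
1: (36 − 38.95)²/38.95 = 8.7025/38.95 = 0.2234
2: (30 − 29.11)²/29.11 = 0.7921/29.11 = 0.0272
3: (24 − 21.525)²/21.525 = 6.125625/21.525 = 0.2846
≥4: (62 − 62.935)²/62.935 = 0.874225/62.935 = 0.0139
Sum = 0.554

0.554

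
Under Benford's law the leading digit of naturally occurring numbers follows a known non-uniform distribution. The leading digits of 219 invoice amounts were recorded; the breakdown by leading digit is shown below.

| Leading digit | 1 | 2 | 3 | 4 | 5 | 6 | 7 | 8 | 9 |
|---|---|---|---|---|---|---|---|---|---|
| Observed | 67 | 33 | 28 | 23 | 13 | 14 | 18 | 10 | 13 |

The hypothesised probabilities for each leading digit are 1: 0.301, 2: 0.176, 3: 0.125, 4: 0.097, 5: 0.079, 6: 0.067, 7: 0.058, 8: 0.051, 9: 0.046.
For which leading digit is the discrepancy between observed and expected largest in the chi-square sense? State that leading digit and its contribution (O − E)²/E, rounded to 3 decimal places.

Expected counts E_i = n·p_i: 219×0.301 = 65.919, 219×0.176 = 38.544, 219×0.125 = 27.375, 219×0.097 = 21.243, 219×0.079 = 17.301, 219×0.067 = 14.673, 219×0.058 = 12.702, 219×0.051 = 11.169, 219×0.046 = 10.074.
χ² = (67−65.919)²/65.919 + (33−38.544)²/38.544 + (28−27.375)²/27.375 + (23−21.243)²/21.243 + (13−17.301)²/17.301 + (14−14.673)²/14.673 + (18−12.702)²/12.702 + (10−11.169)²/11.169 + (13−10.074)²/10.074
   = 0.0177 + 0.7974 + 0.0143 + 0.1453 + 1.0692 + 0.0309 + 2.2098 + 0.1224 + 0.8499
The largest term is for 7: 2.210.

7, 2.210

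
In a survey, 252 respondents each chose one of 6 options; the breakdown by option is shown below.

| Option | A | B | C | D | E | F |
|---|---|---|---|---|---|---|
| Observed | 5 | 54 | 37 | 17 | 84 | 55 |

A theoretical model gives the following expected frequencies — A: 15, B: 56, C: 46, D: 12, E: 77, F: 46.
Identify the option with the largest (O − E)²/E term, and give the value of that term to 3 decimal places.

A, 6.667

χ² = (5−15)²/15 + (54−56)²/56 + (37−46)²/46 + (17−12)²/12 + (84−77)²/77 + (55−46)²/46
   = 6.6667 + 0.0714 + 1.7609 + 2.0833 + 0.6364 + 1.7609
The largest term is for A: 6.667.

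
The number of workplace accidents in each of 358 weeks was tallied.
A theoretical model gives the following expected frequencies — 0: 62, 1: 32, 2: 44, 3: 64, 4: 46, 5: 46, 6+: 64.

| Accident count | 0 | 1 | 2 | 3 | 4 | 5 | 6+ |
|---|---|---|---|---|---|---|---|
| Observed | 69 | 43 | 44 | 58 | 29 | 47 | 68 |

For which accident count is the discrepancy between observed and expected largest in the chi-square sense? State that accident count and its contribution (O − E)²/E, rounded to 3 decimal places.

χ² = (69−62)²/62 + (43−32)²/32 + (44−44)²/44 + (58−64)²/64 + (29−46)²/46 + (47−46)²/46 + (68−64)²/64
   = 0.7903 + 3.7813 + 0.0000 + 0.5625 + 6.2826 + 0.0217 + 0.2500
The largest term is for 4: 6.283.

4, 6.283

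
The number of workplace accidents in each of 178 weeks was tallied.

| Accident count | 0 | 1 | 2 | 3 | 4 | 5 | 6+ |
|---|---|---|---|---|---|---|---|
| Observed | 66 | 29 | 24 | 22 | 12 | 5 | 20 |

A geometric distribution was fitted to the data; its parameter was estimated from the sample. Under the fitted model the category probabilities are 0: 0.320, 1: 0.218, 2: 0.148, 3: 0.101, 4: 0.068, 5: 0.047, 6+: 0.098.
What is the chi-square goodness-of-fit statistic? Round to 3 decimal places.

Expected counts E_i = n·p_i: 178×0.320 = 56.96, 178×0.218 = 38.804, 178×0.148 = 26.344, 178×0.101 = 17.978, 178×0.068 = 12.104, 178×0.047 = 8.366, 178×0.098 = 17.444.
cat         O        E   (O−E)²/E
0          66    56.96     1.4347
1          29   38.804     2.4770
2          24   26.344     0.2086
3          22   17.978     0.8998
4          12   12.104     0.0009
5           5    8.366     1.3543
6+         20   17.444     0.3745
Sum = 6.750

6.750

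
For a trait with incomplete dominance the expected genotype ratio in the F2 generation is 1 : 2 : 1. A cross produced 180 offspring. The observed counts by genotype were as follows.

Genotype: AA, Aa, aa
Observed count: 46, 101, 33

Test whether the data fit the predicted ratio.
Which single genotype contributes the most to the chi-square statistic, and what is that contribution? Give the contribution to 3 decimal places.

aa, 3.200

Ratio total = 4. Expected counts: 180×1/4 = 45, 180×2/4 = 90, 180×1/4 = 45.
cat         O        E   (O−E)²/E
AA         46       45     0.0222
Aa        101       90     1.3444
aa         33       45     3.2000
The largest term is for aa: 3.200.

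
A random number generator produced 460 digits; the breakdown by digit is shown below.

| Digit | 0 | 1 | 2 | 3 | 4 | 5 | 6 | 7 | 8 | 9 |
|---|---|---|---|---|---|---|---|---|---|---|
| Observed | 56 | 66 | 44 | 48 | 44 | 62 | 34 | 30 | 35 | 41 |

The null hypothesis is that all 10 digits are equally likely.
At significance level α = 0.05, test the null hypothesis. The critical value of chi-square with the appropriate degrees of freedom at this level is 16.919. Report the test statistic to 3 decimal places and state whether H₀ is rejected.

28.565; reject

Under H₀ each category has probability 1/10, so each expected count is 460/10 = 46.
0: (56 − 46)²/46 = 100/46 = 2.1739
1: (66 − 46)²/46 = 400/46 = 8.6957
2: (44 − 46)²/46 = 4/46 = 0.0870
3: (48 − 46)²/46 = 4/46 = 0.0870
4: (44 − 46)²/46 = 4/46 = 0.0870
5: (62 − 46)²/46 = 256/46 = 5.5652
6: (34 − 46)²/46 = 144/46 = 3.1304
7: (30 − 46)²/46 = 256/46 = 5.5652
8: (35 − 46)²/46 = 121/46 = 2.6304
9: (41 − 46)²/46 = 25/46 = 0.5435
Sum = 28.565
df = 9. Since 28.565 > 16.919, we reject H₀.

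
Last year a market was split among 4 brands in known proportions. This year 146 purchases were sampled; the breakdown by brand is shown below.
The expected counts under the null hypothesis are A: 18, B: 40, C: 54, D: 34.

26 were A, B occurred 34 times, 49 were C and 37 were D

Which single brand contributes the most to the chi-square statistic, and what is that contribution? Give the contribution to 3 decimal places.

A, 3.556

cat         O        E   (O−E)²/E
A          26       18     3.5556
B          34       40     0.9000
C          49       54     0.4630
D          37       34     0.2647
The largest term is for A: 3.556.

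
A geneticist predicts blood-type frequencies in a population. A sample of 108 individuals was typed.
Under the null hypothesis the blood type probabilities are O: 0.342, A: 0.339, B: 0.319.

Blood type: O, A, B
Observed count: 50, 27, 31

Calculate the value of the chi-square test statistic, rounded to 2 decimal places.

Expected counts E_i = n·p_i: 108×0.342 = 36.936, 108×0.339 = 36.612, 108×0.319 = 34.452.
cat         O        E   (O−E)²/E
O          50   36.936      4.621
A          27   36.612      2.524
B          31   34.452      0.346
Sum = 7.49

7.49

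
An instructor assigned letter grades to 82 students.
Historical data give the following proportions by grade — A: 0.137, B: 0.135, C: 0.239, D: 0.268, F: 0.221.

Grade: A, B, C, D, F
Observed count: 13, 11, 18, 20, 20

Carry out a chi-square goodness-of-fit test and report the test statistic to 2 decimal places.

0.78

Expected counts E_i = n·p_i: 82×0.137 = 11.234, 82×0.135 = 11.07, 82×0.239 = 19.598, 82×0.268 = 21.976, 82×0.221 = 18.122.
cat         O        E   (O−E)²/E
A          13   11.234      0.278
B          11    11.07      0.000
C          18   19.598      0.130
D          20   21.976      0.178
F          20   18.122      0.195
Sum = 0.78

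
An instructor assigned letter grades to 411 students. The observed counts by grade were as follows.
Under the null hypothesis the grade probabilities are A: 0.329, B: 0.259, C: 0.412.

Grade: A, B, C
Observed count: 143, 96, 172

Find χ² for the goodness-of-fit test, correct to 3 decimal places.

1.515

Expected counts E_i = n·p_i: 411×0.329 = 135.219, 411×0.259 = 106.449, 411×0.412 = 169.332.
A: (143 − 135.219)²/135.219 = 60.543961/135.219 = 0.4477
B: (96 − 106.449)²/106.449 = 109.181601/106.449 = 1.0257
C: (172 − 169.332)²/169.332 = 7.118224/169.332 = 0.0420
Sum = 1.515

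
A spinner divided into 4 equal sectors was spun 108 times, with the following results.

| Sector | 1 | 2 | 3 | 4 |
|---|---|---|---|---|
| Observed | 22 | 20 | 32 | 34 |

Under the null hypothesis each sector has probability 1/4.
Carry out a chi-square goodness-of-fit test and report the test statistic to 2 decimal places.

5.48

Under H₀ each category has probability 1/4, so each expected count is 108/4 = 27.
χ² = (22−27)²/27 + (20−27)²/27 + (32−27)²/27 + (34−27)²/27
   = 0.926 + 1.815 + 0.926 + 1.815
Sum = 5.48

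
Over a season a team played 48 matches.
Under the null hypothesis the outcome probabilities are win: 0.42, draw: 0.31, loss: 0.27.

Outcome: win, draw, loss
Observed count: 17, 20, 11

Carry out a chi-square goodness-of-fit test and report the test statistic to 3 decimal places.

Expected counts E_i = n·p_i: 48×0.42 = 20.16, 48×0.31 = 14.88, 48×0.27 = 12.96.
cat         O        E   (O−E)²/E
win        17    20.16     0.4953
draw       20    14.88     1.7617
loss       11    12.96     0.2964
Sum = 2.553

2.553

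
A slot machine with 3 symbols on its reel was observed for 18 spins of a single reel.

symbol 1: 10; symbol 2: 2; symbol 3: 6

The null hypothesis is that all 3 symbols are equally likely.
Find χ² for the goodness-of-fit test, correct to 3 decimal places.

Under H₀ each category has probability 1/3, so each expected count is 18/3 = 6.
cat           O        E   (O−E)²/E
symbol 1     10        6     2.6667
symbol 2      2        6     2.6667
symbol 3      6        6     0.0000
Sum = 5.333

5.333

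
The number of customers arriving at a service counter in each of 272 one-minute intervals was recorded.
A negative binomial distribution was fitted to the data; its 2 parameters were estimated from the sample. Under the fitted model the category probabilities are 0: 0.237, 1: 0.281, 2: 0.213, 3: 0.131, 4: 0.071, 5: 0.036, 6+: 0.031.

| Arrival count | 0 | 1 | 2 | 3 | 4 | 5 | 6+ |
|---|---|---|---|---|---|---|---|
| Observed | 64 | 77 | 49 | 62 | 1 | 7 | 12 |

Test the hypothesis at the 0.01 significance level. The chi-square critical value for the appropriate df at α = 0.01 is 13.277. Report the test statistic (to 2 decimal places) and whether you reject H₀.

40.57; reject

Expected counts E_i = n·p_i: 272×0.237 = 64.464, 272×0.281 = 76.432, 272×0.213 = 57.936, 272×0.131 = 35.632, 272×0.071 = 19.312, 272×0.036 = 9.792, 272×0.031 = 8.432.
χ² = (64−64.464)²/64.464 + (77−76.432)²/76.432 + (49−57.936)²/57.936 + (62−35.632)²/35.632 + (1−19.312)²/19.312 + (7−9.792)²/9.792 + (12−8.432)²/8.432
   = 0.003 + 0.004 + 1.378 + 19.513 + 17.364 + 0.796 + 1.510
Sum = 40.57
df = 4. Since 40.57 > 13.277, we reject H₀.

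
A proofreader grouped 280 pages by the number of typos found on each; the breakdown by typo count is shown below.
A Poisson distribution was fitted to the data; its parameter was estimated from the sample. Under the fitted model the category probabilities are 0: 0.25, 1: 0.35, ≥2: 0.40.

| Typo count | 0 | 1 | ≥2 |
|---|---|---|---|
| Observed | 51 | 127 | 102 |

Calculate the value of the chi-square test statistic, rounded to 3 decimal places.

14.632

Expected counts E_i = n·p_i: 280×0.25 = 70, 280×0.35 = 98, 280×0.40 = 112.
0: (51 − 70)²/70 = 361/70 = 5.1571
1: (127 − 98)²/98 = 841/98 = 8.5816
≥2: (102 − 112)²/112 = 100/112 = 0.8929
Sum = 14.632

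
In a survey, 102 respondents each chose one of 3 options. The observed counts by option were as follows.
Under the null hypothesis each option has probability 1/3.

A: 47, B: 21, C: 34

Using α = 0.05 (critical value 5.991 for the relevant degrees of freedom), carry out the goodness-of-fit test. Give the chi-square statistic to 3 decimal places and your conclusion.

Expected count for each of the 3 categories: 102/3 = 34.
χ² = (47−34)²/34 + (21−34)²/34 + (34−34)²/34
   = 4.9706 + 4.9706 + 0.0000
Sum = 9.941
df = 2. Since 9.941 > 5.991, we reject H₀.

9.941; reject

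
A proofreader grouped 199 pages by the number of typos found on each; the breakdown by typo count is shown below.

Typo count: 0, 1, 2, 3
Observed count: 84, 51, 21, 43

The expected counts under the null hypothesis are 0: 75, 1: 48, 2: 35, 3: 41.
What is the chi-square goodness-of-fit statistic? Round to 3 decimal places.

χ² = (84−75)²/75 + (51−48)²/48 + (21−35)²/35 + (43−41)²/41
   = 1.0800 + 0.1875 + 5.6000 + 0.0976
Sum = 6.965

6.965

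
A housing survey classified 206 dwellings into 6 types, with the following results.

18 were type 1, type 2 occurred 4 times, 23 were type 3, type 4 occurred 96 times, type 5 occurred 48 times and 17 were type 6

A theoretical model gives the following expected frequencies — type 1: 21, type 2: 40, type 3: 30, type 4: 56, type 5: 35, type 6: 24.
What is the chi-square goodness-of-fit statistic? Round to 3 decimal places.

69.904

χ² = (18−21)²/21 + (4−40)²/40 + (23−30)²/30 + (96−56)²/56 + (48−35)²/35 + (17−24)²/24
   = 0.4286 + 32.4000 + 1.6333 + 28.5714 + 4.8286 + 2.0417
Sum = 69.904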